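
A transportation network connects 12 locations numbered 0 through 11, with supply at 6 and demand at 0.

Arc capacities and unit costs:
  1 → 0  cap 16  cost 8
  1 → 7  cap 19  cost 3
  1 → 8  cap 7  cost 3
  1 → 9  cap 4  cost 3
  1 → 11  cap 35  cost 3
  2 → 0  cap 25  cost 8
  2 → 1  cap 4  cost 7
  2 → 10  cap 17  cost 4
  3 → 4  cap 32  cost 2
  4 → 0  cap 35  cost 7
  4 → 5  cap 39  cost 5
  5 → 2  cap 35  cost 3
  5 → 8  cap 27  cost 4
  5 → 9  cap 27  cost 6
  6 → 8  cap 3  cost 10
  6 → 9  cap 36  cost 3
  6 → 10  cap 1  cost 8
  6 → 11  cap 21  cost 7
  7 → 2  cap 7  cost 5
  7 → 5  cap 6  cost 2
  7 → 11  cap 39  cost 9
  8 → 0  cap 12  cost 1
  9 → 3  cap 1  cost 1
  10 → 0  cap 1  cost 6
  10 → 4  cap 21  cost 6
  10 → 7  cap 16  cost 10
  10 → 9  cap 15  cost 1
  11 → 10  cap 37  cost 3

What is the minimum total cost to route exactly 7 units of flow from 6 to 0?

Minimum cost for 7 units: 106

shortest-cost path #1: 6→8→0 push 3 @ unit cost 11 (adds 33)
shortest-cost path #2: 6→9→3→4→0 push 1 @ unit cost 13 (adds 13)
shortest-cost path #3: 6→10→0 push 1 @ unit cost 14 (adds 14)
shortest-cost path #4: 6→11→10→4→0 push 2 @ unit cost 23 (adds 46)
total cost = 106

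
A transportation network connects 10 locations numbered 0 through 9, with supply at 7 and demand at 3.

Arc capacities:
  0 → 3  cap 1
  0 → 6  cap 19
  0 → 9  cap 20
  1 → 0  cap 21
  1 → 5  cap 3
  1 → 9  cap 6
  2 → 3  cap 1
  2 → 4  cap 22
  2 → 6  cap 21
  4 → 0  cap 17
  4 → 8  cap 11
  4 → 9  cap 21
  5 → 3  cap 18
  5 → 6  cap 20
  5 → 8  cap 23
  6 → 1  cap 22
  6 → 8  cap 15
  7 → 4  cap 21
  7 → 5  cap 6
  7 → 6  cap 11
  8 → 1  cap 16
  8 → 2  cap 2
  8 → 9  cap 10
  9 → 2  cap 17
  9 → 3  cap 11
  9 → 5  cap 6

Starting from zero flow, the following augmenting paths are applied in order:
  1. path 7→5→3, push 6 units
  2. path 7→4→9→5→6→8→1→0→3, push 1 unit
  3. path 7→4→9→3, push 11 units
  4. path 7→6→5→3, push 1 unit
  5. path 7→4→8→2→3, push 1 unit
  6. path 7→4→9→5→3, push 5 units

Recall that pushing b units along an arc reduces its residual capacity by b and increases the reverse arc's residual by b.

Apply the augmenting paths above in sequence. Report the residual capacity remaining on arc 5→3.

Residual capacity of (5,3): 6

after path 1 (7→5→3, push 6): res(5,3)=12
after path 2 (7→4→9→5→6→8→1→0→3, push 1): res(5,3)=12
after path 3 (7→4→9→3, push 11): res(5,3)=12
after path 4 (7→6→5→3, push 1): res(5,3)=11
after path 5 (7→4→8→2→3, push 1): res(5,3)=11
after path 6 (7→4→9→5→3, push 5): res(5,3)=6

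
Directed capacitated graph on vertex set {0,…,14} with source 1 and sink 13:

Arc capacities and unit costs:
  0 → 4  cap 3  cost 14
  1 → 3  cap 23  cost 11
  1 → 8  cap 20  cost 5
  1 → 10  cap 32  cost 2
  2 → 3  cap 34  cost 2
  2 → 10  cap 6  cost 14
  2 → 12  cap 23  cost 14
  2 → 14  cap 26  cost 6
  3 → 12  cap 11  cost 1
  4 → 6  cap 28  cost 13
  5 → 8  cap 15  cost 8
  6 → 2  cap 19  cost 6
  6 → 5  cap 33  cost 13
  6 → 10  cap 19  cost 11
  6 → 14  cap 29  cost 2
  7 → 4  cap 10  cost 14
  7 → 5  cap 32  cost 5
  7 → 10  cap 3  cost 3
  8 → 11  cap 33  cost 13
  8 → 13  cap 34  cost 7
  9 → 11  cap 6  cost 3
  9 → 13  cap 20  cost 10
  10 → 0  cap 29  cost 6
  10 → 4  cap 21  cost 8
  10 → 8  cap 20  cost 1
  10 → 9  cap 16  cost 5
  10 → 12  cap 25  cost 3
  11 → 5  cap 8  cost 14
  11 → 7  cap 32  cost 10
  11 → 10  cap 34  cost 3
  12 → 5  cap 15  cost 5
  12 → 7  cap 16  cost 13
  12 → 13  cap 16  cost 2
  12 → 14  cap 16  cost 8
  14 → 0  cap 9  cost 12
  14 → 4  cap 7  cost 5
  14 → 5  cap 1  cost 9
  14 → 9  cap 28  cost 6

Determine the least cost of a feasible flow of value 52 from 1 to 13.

Minimum cost for 52 units: 526

shortest-cost path #1: 1→10→12→13 push 16 @ unit cost 7 (adds 112)
shortest-cost path #2: 1→10→8→13 push 16 @ unit cost 10 (adds 160)
shortest-cost path #3: 1→8→13 push 18 @ unit cost 12 (adds 216)
shortest-cost path #4: 1→8→10→9→13 push 2 @ unit cost 19 (adds 38)
total cost = 526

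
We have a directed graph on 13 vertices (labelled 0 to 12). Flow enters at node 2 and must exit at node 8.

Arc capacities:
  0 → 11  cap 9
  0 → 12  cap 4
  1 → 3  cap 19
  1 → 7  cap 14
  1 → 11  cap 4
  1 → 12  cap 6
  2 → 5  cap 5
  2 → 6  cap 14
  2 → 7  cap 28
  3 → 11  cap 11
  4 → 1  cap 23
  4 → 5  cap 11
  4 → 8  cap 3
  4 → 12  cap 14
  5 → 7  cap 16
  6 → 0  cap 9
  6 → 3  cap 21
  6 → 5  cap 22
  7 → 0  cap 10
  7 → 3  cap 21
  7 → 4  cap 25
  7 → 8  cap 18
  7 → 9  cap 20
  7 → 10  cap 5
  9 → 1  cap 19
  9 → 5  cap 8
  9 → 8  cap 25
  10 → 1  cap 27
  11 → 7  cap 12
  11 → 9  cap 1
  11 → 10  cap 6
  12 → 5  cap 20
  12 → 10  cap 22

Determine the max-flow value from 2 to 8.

Maximum flow value: 42

augment #1: 2→7→8 bottleneck 18, total now 18
augment #2: 2→7→4→8 bottleneck 3, total now 21
augment #3: 2→7→9→8 bottleneck 7, total now 28
augment #4: 2→5→7→9→8 bottleneck 5, total now 33
augment #5: 2→6→0→11→9→8 bottleneck 1, total now 34
augment #6: 2→6→5→7→9→8 bottleneck 8, total now 42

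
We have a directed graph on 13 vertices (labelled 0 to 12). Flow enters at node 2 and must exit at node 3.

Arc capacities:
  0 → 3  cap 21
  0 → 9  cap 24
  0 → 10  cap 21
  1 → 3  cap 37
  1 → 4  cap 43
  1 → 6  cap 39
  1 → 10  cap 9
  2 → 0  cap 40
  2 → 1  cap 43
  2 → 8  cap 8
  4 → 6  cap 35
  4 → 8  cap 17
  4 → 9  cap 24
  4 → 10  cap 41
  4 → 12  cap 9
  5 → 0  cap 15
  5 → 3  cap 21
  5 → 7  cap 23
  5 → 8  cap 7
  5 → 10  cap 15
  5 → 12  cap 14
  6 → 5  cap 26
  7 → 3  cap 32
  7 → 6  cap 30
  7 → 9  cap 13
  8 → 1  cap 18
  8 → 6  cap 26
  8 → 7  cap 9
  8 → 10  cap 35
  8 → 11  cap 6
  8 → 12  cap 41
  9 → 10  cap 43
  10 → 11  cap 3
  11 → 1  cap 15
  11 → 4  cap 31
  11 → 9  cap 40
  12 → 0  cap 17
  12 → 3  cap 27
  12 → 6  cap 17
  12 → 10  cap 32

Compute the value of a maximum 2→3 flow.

Maximum flow value: 75

augment #1: 2→0→3 bottleneck 21, total now 21
augment #2: 2→1→3 bottleneck 37, total now 58
augment #3: 2→8→7→3 bottleneck 8, total now 66
augment #4: 2→1→4→12→3 bottleneck 6, total now 72
augment #5: 2→0→10→11→4→12→3 bottleneck 3, total now 75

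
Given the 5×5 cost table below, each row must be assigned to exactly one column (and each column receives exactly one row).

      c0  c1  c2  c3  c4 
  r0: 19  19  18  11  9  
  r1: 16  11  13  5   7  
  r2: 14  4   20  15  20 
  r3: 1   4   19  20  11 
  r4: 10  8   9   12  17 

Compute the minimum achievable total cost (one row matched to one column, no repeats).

Minimum assignment cost: 28

optimal assignment: row0→col4 (cost 9), row1→col3 (cost 5), row2→col1 (cost 4), row3→col0 (cost 1), row4→col2 (cost 9)
total = 9 + 5 + 4 + 1 + 9 = 28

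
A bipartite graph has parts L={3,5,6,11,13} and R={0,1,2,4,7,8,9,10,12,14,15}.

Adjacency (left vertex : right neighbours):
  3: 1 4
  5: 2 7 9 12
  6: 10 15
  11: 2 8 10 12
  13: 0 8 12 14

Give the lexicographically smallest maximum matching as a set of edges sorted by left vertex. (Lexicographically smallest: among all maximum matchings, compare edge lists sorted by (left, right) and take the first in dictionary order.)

Lex-smallest maximum matching: {(3,1), (5,2), (6,10), (11,8), (13,0)}

|M| = 5 (so the lex-smallest maximum matching has 5 edges)
process left vertices in ascending order; for each, take the smallest-labelled available neighbour that still permits 5 edges overall, or leave it unmatched if none does
lex-smallest matching: {3-1, 5-2, 6-10, 11-8, 13-0}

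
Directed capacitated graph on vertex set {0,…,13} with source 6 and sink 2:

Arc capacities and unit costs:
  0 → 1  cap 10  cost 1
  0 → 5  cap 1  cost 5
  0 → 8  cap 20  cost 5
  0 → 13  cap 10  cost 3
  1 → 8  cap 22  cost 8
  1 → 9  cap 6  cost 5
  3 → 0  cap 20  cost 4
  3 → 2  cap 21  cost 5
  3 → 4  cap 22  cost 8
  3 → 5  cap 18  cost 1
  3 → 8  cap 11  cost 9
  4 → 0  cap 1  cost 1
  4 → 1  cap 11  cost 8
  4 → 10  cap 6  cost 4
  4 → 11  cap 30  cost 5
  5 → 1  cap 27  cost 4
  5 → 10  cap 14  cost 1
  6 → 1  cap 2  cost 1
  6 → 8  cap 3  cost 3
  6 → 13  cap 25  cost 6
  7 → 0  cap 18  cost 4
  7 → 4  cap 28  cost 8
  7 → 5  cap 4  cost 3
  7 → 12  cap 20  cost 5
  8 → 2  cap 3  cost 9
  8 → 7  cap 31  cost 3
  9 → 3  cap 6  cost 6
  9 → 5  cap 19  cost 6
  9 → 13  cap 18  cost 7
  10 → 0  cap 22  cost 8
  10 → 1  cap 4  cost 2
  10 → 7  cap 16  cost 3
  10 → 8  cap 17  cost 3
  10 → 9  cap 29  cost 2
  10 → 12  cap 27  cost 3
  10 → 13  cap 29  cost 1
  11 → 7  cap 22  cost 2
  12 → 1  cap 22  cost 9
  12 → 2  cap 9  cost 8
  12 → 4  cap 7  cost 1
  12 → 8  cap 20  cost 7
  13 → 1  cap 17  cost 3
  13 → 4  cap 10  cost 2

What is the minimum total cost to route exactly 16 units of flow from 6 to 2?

Minimum cost for 16 units: 334

shortest-cost path #1: 6→8→2 push 3 @ unit cost 12 (adds 36)
shortest-cost path #2: 6→1→9→3→2 push 2 @ unit cost 17 (adds 34)
shortest-cost path #3: 6→13→4→10→12→2 push 6 @ unit cost 23 (adds 138)
shortest-cost path #4: 6→13→1→9→3→2 push 4 @ unit cost 25 (adds 100)
shortest-cost path #5: 6→13→4→0→5→10→12→2 push 1 @ unit cost 26 (adds 26)
total cost = 334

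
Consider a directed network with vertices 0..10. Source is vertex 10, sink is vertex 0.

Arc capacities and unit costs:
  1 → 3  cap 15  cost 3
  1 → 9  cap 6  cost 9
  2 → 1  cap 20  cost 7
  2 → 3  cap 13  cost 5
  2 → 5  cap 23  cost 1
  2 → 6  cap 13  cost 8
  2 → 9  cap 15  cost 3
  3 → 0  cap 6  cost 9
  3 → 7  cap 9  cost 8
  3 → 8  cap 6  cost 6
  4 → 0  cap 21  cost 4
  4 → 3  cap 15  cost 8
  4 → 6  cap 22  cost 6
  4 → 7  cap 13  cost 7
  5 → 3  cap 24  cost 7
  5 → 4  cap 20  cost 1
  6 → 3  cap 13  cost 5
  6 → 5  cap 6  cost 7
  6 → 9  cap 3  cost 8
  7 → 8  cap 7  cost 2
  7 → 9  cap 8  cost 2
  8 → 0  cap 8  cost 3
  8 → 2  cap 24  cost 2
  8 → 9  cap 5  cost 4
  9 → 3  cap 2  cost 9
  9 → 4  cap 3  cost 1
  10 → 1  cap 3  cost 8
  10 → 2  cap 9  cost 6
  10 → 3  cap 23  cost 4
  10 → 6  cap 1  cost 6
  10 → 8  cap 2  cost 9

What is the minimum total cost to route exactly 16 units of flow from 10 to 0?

shortest-cost path #1: 10→8→0 push 2 @ unit cost 12 (adds 24)
shortest-cost path #2: 10→2→5→4→0 push 9 @ unit cost 12 (adds 108)
shortest-cost path #3: 10→3→0 push 5 @ unit cost 13 (adds 65)
total cost = 197

Minimum cost for 16 units: 197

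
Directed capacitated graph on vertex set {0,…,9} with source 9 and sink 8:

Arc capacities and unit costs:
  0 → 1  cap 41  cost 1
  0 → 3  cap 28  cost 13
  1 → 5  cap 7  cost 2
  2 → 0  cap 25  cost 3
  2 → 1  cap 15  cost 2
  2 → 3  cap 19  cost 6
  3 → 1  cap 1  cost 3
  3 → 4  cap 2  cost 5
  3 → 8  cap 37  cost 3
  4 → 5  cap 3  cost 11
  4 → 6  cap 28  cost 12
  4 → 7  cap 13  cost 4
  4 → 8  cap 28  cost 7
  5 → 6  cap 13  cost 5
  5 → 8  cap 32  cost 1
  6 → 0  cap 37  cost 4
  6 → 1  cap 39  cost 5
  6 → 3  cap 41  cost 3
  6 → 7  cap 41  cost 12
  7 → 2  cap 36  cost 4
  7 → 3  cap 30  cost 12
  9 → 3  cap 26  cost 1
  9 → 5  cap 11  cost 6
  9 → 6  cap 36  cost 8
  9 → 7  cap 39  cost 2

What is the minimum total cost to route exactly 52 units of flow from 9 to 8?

shortest-cost path #1: 9→3→8 push 26 @ unit cost 4 (adds 104)
shortest-cost path #2: 9→5→8 push 11 @ unit cost 7 (adds 77)
shortest-cost path #3: 9→7→2→1→5→8 push 7 @ unit cost 11 (adds 77)
shortest-cost path #4: 9→6→3→8 push 8 @ unit cost 14 (adds 112)
total cost = 370

Minimum cost for 52 units: 370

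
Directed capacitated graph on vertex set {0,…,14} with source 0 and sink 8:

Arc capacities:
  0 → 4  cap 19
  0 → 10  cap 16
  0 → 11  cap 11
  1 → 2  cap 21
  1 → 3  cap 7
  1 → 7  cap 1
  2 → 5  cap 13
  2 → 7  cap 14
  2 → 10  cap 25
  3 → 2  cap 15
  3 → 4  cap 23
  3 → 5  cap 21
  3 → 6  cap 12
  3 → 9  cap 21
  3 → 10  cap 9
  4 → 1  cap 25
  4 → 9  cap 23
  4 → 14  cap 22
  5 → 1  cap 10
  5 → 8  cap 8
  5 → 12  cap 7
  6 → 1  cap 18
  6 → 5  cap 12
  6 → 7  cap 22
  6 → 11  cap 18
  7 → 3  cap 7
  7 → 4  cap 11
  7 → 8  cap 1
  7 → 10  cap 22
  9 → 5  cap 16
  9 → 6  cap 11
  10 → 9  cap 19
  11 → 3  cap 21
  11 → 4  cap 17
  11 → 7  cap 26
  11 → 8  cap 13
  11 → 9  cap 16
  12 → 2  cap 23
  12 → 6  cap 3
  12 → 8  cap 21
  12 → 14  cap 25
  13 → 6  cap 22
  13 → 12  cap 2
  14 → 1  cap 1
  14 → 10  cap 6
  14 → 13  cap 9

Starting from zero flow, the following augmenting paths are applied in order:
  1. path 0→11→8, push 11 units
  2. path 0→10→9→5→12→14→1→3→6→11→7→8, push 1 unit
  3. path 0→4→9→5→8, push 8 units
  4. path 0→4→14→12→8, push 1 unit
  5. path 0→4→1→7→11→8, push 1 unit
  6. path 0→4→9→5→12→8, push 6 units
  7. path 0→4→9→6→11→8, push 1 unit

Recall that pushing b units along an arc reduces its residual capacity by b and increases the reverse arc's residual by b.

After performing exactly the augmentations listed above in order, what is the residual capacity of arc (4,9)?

after path 1 (0→11→8, push 11): res(4,9)=23
after path 2 (0→10→9→5→12→14→1→3→6→11→7→8, push 1): res(4,9)=23
after path 3 (0→4→9→5→8, push 8): res(4,9)=15
after path 4 (0→4→14→12→8, push 1): res(4,9)=15
after path 5 (0→4→1→7→11→8, push 1): res(4,9)=15
after path 6 (0→4→9→5→12→8, push 6): res(4,9)=9
after path 7 (0→4→9→6→11→8, push 1): res(4,9)=8

Residual capacity of (4,9): 8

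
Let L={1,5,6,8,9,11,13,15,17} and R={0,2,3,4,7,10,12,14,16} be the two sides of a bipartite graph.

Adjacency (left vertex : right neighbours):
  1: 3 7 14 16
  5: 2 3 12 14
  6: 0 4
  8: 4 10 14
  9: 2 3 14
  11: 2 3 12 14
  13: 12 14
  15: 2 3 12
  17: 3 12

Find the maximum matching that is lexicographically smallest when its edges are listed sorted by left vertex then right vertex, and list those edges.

Lex-smallest maximum matching: {(1,7), (5,2), (6,0), (8,4), (9,3), (11,12), (13,14)}

|M| = 7 (so the lex-smallest maximum matching has 7 edges)
process left vertices in ascending order; for each, take the smallest-labelled available neighbour that still permits 7 edges overall, or leave it unmatched if none does
lex-smallest matching: {1-7, 5-2, 6-0, 8-4, 9-3, 11-12, 13-14}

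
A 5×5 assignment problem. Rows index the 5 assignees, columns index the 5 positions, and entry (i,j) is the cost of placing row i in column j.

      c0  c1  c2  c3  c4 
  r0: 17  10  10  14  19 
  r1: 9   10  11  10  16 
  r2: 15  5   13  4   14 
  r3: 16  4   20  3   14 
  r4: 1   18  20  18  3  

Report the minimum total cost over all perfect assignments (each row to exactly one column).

Minimum assignment cost: 30

one of 2 optimal assignments: row0→col2 (cost 10), row1→col0 (cost 9), row2→col1 (cost 5), row3→col3 (cost 3), row4→col4 (cost 3)
total = 10 + 9 + 5 + 3 + 3 = 30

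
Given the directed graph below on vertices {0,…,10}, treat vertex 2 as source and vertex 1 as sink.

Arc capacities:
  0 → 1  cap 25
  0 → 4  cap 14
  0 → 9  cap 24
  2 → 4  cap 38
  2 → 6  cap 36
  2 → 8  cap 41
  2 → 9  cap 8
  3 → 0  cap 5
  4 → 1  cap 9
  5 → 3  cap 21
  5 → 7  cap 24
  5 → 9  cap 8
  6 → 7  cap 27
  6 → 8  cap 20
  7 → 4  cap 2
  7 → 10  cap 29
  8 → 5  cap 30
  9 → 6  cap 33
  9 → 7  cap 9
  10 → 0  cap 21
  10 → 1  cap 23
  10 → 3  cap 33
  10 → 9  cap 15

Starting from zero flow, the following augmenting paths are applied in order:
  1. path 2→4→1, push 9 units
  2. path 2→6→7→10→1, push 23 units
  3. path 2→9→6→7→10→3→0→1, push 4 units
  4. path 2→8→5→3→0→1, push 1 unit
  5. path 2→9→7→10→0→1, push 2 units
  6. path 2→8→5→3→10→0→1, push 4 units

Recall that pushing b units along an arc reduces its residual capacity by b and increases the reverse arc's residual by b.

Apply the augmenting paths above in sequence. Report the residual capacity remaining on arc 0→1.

after path 1 (2→4→1, push 9): res(0,1)=25
after path 2 (2→6→7→10→1, push 23): res(0,1)=25
after path 3 (2→9→6→7→10→3→0→1, push 4): res(0,1)=21
after path 4 (2→8→5→3→0→1, push 1): res(0,1)=20
after path 5 (2→9→7→10→0→1, push 2): res(0,1)=18
after path 6 (2→8→5→3→10→0→1, push 4): res(0,1)=14

Residual capacity of (0,1): 14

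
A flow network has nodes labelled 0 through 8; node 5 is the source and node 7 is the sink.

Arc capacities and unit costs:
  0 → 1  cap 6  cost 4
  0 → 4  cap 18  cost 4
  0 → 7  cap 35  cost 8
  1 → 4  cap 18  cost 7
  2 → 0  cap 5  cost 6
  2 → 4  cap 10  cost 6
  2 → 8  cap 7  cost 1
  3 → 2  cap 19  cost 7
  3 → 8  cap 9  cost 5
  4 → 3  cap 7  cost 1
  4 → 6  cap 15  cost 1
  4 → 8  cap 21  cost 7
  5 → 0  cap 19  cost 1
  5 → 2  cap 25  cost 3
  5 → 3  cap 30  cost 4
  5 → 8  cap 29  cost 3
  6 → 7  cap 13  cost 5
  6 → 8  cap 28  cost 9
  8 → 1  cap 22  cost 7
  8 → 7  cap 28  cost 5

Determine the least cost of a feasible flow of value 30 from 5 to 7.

Minimum cost for 30 units: 242

shortest-cost path #1: 5→8→7 push 28 @ unit cost 8 (adds 224)
shortest-cost path #2: 5→0→7 push 2 @ unit cost 9 (adds 18)
total cost = 242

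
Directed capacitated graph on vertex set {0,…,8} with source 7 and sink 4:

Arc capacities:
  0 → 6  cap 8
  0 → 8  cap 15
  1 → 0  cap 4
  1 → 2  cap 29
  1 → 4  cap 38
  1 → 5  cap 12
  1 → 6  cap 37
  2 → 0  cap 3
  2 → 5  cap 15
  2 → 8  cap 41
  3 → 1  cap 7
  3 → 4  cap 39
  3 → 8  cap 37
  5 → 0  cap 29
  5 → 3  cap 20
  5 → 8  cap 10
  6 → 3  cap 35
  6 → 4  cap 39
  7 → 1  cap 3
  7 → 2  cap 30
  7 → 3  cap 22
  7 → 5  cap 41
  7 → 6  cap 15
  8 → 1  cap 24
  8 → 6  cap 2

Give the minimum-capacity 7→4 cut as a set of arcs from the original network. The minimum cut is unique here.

augment #1: 7→1→4 push 3
augment #2: 7→3→4 push 22
augment #3: 7→6→4 push 15
augment #4: 7→5→3→4 push 17
augment #5: 7→2→0→6→4 push 3
augment #6: 7→2→8→1→4 push 24
augment #7: 7→2→8→6→4 push 2
augment #8: 7→5→0→6→4 push 5
augment #9: 7→5→3→1→4 push 3
max flow = 94; residual-reachable set from 7 gives S-side
cut edges (S→T): {(0,6), (5,3), (7,1), (7,3), (7,6), (8,1), (8,6)} total cap 94

Min-cut arcs: {(0,6), (5,3), (7,1), (7,3), (7,6), (8,1), (8,6)} (total capacity 94)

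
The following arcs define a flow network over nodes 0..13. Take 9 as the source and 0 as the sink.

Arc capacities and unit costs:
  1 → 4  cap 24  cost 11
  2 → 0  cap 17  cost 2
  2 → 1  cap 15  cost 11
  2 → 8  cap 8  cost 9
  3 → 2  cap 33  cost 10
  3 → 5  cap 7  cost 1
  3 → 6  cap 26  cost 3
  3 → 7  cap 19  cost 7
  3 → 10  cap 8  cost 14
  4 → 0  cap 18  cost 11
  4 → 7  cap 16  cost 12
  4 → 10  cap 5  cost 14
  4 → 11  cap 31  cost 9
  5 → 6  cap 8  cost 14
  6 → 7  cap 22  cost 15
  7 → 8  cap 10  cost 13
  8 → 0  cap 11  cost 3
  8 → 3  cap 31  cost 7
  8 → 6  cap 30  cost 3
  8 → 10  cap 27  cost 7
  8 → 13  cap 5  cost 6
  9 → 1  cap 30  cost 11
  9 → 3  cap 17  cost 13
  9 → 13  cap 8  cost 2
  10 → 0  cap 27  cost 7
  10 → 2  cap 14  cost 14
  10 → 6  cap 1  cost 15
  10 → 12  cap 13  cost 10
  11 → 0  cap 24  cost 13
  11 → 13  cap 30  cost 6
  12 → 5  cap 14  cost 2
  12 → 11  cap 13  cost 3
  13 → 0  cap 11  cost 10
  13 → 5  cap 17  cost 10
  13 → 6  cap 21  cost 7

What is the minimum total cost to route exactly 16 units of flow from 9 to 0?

shortest-cost path #1: 9→13→0 push 8 @ unit cost 12 (adds 96)
shortest-cost path #2: 9→3→2→0 push 8 @ unit cost 25 (adds 200)
total cost = 296

Minimum cost for 16 units: 296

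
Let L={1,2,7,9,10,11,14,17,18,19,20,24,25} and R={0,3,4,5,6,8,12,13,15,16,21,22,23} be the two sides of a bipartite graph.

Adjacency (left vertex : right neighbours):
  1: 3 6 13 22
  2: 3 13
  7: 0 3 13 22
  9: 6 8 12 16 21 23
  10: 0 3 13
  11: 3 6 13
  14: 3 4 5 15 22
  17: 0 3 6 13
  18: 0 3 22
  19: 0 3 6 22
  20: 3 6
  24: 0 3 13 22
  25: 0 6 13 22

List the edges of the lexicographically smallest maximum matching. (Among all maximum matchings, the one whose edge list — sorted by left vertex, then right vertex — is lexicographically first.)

|M| = 7 (so the lex-smallest maximum matching has 7 edges)
process left vertices in ascending order; for each, take the smallest-labelled available neighbour that still permits 7 edges overall, or leave it unmatched if none does
lex-smallest matching: {1-3, 2-13, 7-0, 9-8, 11-6, 14-4, 18-22}

Lex-smallest maximum matching: {(1,3), (2,13), (7,0), (9,8), (11,6), (14,4), (18,22)}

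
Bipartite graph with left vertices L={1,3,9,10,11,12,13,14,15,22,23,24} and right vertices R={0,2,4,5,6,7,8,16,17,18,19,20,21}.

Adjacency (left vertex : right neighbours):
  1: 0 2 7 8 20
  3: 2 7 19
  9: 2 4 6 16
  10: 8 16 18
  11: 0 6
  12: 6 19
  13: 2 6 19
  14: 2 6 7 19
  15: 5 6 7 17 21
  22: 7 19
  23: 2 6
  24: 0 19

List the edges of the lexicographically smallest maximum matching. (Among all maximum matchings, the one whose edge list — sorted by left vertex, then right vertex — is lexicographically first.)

|M| = 9 (so the lex-smallest maximum matching has 9 edges)
process left vertices in ascending order; for each, take the smallest-labelled available neighbour that still permits 9 edges overall, or leave it unmatched if none does
lex-smallest matching: {1-8, 3-2, 9-4, 10-16, 11-0, 12-6, 13-19, 14-7, 15-5}

Lex-smallest maximum matching: {(1,8), (3,2), (9,4), (10,16), (11,0), (12,6), (13,19), (14,7), (15,5)}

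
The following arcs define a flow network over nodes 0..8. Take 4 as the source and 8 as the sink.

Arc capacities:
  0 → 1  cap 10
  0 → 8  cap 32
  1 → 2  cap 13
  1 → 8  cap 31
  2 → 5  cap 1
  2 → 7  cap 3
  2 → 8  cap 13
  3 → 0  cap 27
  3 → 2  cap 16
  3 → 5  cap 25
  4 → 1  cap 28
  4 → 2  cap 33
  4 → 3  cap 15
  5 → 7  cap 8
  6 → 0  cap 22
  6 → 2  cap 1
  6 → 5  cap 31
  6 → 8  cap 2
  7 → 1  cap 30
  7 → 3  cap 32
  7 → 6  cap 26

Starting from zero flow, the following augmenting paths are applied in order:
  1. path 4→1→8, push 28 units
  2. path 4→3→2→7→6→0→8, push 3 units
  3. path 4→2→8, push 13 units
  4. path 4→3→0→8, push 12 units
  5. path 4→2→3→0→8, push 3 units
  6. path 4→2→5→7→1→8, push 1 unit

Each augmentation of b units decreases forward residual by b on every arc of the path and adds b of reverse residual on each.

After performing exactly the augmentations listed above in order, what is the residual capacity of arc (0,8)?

Residual capacity of (0,8): 14

after path 1 (4→1→8, push 28): res(0,8)=32
after path 2 (4→3→2→7→6→0→8, push 3): res(0,8)=29
after path 3 (4→2→8, push 13): res(0,8)=29
after path 4 (4→3→0→8, push 12): res(0,8)=17
after path 5 (4→2→3→0→8, push 3): res(0,8)=14
after path 6 (4→2→5→7→1→8, push 1): res(0,8)=14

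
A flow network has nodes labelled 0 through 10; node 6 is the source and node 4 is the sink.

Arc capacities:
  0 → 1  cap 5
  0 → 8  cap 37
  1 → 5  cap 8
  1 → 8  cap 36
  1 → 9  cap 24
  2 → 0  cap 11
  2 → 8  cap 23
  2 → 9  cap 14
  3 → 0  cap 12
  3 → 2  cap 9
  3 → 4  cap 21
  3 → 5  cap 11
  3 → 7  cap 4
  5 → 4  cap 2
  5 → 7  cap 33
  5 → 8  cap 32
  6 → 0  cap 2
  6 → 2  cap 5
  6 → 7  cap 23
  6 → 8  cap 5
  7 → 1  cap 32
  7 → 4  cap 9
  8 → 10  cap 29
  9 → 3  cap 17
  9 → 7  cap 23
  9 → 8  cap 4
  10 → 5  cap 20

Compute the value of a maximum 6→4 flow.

Maximum flow value: 28

augment #1: 6→7→4 bottleneck 9, total now 9
augment #2: 6→0→1→5→4 bottleneck 2, total now 11
augment #3: 6→2→9→3→4 bottleneck 5, total now 16
augment #4: 6→7→1→9→3→4 bottleneck 12, total now 28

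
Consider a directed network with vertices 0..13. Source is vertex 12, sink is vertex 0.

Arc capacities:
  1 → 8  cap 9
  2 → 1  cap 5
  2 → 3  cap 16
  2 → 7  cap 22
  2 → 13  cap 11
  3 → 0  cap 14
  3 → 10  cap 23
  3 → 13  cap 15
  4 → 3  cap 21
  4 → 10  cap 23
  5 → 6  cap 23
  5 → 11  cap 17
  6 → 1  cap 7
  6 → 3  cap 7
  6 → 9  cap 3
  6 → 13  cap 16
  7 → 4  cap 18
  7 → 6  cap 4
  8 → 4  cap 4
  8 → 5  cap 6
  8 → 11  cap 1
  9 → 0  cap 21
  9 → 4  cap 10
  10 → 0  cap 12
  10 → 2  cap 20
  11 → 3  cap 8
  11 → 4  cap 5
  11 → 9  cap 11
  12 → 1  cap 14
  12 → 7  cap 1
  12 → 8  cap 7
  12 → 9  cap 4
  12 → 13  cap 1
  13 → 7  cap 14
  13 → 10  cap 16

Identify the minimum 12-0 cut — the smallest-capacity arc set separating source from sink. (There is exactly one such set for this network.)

augment #1: 12→9→0 push 4
augment #2: 12→13→10→0 push 1
augment #3: 12→7→4→3→0 push 1
augment #4: 12→8→4→3→0 push 4
augment #5: 12→8→11→3→0 push 1
augment #6: 12→8→5→6→3→0 push 2
augment #7: 12→1→8→5→6→3→0 push 4
max flow = 17; residual-reachable set from 12 gives S-side
cut edges (S→T): {(8,4), (8,5), (8,11), (12,7), (12,9), (12,13)} total cap 17

Min-cut arcs: {(8,4), (8,5), (8,11), (12,7), (12,9), (12,13)} (total capacity 17)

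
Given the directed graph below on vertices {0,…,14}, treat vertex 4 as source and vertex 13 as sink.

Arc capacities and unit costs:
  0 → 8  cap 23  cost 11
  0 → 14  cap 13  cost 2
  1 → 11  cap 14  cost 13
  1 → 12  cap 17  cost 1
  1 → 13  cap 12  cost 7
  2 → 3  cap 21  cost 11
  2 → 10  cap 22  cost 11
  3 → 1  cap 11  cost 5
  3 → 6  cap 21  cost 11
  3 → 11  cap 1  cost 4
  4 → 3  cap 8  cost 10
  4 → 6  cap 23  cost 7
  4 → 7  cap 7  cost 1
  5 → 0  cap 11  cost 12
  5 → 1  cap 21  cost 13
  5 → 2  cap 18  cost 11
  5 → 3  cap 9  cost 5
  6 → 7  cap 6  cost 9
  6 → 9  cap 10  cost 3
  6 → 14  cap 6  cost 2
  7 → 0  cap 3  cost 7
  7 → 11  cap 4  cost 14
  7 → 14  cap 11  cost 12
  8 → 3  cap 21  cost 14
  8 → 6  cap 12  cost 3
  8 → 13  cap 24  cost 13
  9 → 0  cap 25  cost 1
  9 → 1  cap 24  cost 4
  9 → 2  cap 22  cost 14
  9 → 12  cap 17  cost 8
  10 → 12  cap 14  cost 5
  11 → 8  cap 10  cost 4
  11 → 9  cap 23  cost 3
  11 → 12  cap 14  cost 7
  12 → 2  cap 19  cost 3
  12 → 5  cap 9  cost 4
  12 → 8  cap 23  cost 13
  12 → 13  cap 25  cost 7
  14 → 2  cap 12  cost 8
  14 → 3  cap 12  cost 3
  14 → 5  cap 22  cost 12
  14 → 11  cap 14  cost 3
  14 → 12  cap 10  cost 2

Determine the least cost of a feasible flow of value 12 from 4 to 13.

Minimum cost for 12 units: 228

shortest-cost path #1: 4→6→14→12→13 push 6 @ unit cost 18 (adds 108)
shortest-cost path #2: 4→7→0→14→12→13 push 3 @ unit cost 19 (adds 57)
shortest-cost path #3: 4→6→9→1→13 push 3 @ unit cost 21 (adds 63)
total cost = 228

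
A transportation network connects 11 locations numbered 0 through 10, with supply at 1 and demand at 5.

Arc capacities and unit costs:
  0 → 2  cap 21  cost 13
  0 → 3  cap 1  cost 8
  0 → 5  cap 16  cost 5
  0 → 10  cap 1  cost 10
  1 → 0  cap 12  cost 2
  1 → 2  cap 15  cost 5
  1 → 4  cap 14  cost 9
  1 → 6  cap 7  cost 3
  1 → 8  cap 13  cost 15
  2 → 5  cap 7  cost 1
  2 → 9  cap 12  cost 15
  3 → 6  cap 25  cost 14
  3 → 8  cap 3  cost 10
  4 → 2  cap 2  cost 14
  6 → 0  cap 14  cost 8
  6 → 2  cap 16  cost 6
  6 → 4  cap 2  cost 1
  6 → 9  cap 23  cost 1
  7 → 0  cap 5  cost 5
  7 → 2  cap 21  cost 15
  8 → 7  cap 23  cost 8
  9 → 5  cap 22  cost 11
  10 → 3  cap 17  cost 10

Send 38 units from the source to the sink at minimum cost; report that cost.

shortest-cost path #1: 1→2→5 push 7 @ unit cost 6 (adds 42)
shortest-cost path #2: 1→0→5 push 12 @ unit cost 7 (adds 84)
shortest-cost path #3: 1→6→9→5 push 7 @ unit cost 15 (adds 105)
shortest-cost path #4: 1→2→9→5 push 8 @ unit cost 31 (adds 248)
shortest-cost path #5: 1→8→7→0→5 push 4 @ unit cost 33 (adds 132)
total cost = 611

Minimum cost for 38 units: 611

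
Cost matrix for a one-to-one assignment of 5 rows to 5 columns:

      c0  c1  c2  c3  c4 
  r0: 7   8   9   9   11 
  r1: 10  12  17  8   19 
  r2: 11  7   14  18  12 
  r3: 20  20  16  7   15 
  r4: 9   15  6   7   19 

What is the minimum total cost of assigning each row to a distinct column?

Minimum assignment cost: 41

optimal assignment: row0→col4 (cost 11), row1→col0 (cost 10), row2→col1 (cost 7), row3→col3 (cost 7), row4→col2 (cost 6)
total = 11 + 10 + 7 + 7 + 6 = 41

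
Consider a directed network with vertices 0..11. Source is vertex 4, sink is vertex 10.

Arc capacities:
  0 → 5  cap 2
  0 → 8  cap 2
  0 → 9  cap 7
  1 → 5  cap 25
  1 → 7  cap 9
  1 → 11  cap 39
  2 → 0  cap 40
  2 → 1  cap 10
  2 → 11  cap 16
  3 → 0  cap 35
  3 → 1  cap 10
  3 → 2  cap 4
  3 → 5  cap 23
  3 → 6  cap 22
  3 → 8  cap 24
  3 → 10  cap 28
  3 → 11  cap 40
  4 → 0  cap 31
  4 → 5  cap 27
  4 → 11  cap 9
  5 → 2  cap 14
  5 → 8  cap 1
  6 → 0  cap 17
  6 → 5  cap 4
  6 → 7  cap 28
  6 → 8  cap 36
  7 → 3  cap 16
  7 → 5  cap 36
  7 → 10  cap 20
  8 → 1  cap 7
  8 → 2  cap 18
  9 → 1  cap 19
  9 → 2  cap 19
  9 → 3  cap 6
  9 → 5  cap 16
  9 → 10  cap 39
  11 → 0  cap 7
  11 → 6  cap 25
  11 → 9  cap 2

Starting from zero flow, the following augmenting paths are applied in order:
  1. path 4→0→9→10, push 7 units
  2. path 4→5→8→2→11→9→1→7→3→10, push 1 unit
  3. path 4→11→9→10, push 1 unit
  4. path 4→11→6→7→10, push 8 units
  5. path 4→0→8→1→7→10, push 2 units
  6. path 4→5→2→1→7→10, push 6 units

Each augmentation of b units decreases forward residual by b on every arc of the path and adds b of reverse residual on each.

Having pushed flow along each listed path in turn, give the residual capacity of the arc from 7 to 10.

after path 1 (4→0→9→10, push 7): res(7,10)=20
after path 2 (4→5→8→2→11→9→1→7→3→10, push 1): res(7,10)=20
after path 3 (4→11→9→10, push 1): res(7,10)=20
after path 4 (4→11→6→7→10, push 8): res(7,10)=12
after path 5 (4→0→8→1→7→10, push 2): res(7,10)=10
after path 6 (4→5→2→1→7→10, push 6): res(7,10)=4

Residual capacity of (7,10): 4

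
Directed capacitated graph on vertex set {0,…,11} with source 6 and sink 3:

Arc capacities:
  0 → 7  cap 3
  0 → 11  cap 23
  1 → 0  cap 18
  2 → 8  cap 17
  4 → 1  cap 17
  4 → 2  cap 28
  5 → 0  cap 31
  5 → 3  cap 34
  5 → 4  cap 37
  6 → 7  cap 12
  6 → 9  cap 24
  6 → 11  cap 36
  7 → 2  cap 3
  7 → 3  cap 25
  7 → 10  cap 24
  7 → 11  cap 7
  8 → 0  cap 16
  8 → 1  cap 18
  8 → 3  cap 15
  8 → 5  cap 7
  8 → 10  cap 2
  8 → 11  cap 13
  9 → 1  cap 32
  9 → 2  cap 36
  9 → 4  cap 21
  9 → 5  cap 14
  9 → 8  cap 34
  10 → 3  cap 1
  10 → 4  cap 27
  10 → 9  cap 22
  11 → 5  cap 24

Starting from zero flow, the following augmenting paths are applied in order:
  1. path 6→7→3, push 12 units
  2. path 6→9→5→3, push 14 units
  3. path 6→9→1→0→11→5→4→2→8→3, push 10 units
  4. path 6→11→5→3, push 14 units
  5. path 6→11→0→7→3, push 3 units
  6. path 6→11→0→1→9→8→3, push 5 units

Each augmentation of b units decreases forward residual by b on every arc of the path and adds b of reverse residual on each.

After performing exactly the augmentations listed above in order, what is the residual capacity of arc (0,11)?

Residual capacity of (0,11): 21

after path 1 (6→7→3, push 12): res(0,11)=23
after path 2 (6→9→5→3, push 14): res(0,11)=23
after path 3 (6→9→1→0→11→5→4→2→8→3, push 10): res(0,11)=13
after path 4 (6→11→5→3, push 14): res(0,11)=13
after path 5 (6→11→0→7→3, push 3): res(0,11)=16
after path 6 (6→11→0→1→9→8→3, push 5): res(0,11)=21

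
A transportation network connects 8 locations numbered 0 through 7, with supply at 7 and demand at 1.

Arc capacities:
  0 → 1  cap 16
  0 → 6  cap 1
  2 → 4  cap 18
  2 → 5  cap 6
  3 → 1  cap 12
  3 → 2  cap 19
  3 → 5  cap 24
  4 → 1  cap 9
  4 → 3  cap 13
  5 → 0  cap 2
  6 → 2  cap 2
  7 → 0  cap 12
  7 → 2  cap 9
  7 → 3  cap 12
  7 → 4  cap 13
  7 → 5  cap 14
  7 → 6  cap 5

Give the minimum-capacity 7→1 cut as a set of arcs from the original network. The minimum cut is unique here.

augment #1: 7→0→1 push 12
augment #2: 7→3→1 push 12
augment #3: 7→4→1 push 9
augment #4: 7→5→0→1 push 2
max flow = 35; residual-reachable set from 7 gives S-side
cut edges (S→T): {(3,1), (4,1), (5,0), (7,0)} total cap 35

Min-cut arcs: {(3,1), (4,1), (5,0), (7,0)} (total capacity 35)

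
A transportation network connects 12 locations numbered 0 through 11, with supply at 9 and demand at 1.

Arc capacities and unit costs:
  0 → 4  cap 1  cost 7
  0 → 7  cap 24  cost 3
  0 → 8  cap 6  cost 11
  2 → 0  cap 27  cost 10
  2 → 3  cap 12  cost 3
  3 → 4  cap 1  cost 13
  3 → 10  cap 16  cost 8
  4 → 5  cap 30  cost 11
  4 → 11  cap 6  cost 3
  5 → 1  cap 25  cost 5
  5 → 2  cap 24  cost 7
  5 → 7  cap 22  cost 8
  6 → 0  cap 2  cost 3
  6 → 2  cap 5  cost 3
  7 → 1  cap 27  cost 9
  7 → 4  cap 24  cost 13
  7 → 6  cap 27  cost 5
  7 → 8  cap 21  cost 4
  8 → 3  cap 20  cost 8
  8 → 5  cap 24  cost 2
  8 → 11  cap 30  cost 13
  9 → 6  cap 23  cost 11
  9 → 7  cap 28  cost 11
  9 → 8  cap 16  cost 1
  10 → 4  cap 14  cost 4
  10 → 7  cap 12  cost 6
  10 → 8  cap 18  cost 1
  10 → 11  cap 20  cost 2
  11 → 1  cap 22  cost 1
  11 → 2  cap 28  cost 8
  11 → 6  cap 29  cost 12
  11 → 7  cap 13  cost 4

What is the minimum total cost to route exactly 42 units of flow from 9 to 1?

shortest-cost path #1: 9→8→5→1 push 16 @ unit cost 8 (adds 128)
shortest-cost path #2: 9→7→1 push 26 @ unit cost 20 (adds 520)
total cost = 648

Minimum cost for 42 units: 648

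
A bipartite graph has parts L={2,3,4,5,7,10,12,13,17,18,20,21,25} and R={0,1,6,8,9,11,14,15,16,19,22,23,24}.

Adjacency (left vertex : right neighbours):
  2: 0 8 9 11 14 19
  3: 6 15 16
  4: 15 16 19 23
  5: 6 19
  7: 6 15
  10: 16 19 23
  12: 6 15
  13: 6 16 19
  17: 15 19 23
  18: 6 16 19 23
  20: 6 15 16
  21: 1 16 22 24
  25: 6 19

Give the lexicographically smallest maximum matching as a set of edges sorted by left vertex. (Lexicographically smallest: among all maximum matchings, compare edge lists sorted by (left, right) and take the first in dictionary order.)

Lex-smallest maximum matching: {(2,0), (3,6), (4,15), (5,19), (10,16), (17,23), (21,1)}

|M| = 7 (so the lex-smallest maximum matching has 7 edges)
process left vertices in ascending order; for each, take the smallest-labelled available neighbour that still permits 7 edges overall, or leave it unmatched if none does
lex-smallest matching: {2-0, 3-6, 4-15, 5-19, 10-16, 17-23, 21-1}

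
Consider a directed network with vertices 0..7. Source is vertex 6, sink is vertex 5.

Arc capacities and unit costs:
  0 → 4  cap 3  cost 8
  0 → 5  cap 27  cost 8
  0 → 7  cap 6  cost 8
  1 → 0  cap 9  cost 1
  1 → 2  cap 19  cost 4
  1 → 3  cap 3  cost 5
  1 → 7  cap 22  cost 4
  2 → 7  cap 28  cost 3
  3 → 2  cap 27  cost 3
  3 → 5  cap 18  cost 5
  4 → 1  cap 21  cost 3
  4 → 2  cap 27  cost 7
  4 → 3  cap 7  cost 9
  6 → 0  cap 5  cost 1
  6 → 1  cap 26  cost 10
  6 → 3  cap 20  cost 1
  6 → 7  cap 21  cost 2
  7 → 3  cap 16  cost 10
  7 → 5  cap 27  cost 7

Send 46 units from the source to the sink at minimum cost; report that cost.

shortest-cost path #1: 6→3→5 push 18 @ unit cost 6 (adds 108)
shortest-cost path #2: 6→7→5 push 21 @ unit cost 9 (adds 189)
shortest-cost path #3: 6→0→5 push 5 @ unit cost 9 (adds 45)
shortest-cost path #4: 6→3→2→7→5 push 2 @ unit cost 14 (adds 28)
total cost = 370

Minimum cost for 46 units: 370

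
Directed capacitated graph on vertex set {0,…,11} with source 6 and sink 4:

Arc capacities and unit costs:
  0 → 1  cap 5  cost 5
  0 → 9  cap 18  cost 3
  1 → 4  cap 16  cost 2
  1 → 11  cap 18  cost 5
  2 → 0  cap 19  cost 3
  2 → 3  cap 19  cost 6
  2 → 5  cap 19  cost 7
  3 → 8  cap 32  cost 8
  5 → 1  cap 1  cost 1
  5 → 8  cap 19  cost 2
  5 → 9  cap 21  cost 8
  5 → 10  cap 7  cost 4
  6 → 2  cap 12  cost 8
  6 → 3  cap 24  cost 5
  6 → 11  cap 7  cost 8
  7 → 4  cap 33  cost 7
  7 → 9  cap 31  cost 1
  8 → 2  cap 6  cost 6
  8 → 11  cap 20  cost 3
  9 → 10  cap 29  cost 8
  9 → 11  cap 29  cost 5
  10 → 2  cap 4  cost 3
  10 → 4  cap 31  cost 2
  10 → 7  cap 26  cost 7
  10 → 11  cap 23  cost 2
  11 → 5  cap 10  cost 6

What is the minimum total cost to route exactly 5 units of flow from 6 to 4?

shortest-cost path #1: 6→11→5→1→4 push 1 @ unit cost 17 (adds 17)
shortest-cost path #2: 6→2→0→1→4 push 4 @ unit cost 18 (adds 72)
total cost = 89

Minimum cost for 5 units: 89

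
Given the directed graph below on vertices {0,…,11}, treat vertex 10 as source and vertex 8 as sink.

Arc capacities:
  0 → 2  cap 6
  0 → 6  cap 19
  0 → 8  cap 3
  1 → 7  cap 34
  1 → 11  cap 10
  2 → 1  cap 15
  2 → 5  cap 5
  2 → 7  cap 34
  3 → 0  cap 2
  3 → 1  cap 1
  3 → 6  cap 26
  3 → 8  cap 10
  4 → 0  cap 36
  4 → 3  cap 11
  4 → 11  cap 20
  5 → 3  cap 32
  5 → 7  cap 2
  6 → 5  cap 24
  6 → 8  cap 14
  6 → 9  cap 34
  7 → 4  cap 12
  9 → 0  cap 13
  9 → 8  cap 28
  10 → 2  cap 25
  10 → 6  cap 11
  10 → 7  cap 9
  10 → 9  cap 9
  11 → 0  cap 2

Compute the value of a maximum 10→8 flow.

Maximum flow value: 39

augment #1: 10→6→8 bottleneck 11, total now 11
augment #2: 10→9→8 bottleneck 9, total now 20
augment #3: 10→2→5→3→8 bottleneck 5, total now 25
augment #4: 10→7→4→0→8 bottleneck 3, total now 28
augment #5: 10→7→4→3→8 bottleneck 5, total now 33
augment #6: 10→7→4→0→6→8 bottleneck 1, total now 34
augment #7: 10→2→1→11→0→6→8 bottleneck 2, total now 36
augment #8: 10→2→7→4→0→6→9→8 bottleneck 3, total now 39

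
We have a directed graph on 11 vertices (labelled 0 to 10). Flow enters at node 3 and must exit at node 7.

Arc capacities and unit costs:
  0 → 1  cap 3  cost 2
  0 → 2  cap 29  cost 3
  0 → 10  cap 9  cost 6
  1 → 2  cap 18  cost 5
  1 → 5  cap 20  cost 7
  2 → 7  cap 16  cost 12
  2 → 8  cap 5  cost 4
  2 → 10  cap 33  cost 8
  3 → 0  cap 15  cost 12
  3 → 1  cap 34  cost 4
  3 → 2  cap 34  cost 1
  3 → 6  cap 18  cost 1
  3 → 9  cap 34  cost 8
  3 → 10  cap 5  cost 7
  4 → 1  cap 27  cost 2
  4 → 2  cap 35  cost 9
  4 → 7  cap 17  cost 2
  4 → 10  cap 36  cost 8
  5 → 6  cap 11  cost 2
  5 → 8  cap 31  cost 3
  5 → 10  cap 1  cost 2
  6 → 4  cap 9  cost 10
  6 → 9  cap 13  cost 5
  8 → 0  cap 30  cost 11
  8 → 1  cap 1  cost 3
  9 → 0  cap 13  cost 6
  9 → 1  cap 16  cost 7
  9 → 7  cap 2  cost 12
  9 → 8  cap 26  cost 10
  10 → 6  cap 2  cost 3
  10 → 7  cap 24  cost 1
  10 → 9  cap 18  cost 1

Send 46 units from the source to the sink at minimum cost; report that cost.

shortest-cost path #1: 3→10→7 push 5 @ unit cost 8 (adds 40)
shortest-cost path #2: 3→2→10→7 push 19 @ unit cost 10 (adds 190)
shortest-cost path #3: 3→2→7 push 15 @ unit cost 13 (adds 195)
shortest-cost path #4: 3→6→4→7 push 7 @ unit cost 13 (adds 91)
total cost = 516

Minimum cost for 46 units: 516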